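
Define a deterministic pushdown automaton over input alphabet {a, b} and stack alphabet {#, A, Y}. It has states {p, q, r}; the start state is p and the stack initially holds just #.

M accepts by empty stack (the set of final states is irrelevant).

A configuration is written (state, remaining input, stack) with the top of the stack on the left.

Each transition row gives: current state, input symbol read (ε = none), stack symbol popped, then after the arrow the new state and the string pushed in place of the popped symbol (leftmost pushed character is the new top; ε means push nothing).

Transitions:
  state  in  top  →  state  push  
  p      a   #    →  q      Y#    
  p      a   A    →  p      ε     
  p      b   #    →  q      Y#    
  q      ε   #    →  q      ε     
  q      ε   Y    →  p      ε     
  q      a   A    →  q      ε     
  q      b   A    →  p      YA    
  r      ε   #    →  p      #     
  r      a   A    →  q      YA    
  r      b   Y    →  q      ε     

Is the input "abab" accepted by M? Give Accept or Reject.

(p, abab, #)
  read a, top #: go to q, push Y# → (q, bab, Y#)
  ε-move, top Y: go to p, push ε → (p, bab, #)
  read b, top #: go to q, push Y# → (q, ab, Y#)
  ε-move, top Y: go to p, push ε → (p, ab, #)
  read a, top #: go to q, push Y# → (q, b, Y#)
  ε-move, top Y: go to p, push ε → (p, b, #)
  read b, top #: go to q, push Y# → (q, ε, Y#)
  ε-move, top Y: go to p, push ε → (p, ε, #)
All input consumed; stack is #, not empty, and no further ε-move applies.

Reject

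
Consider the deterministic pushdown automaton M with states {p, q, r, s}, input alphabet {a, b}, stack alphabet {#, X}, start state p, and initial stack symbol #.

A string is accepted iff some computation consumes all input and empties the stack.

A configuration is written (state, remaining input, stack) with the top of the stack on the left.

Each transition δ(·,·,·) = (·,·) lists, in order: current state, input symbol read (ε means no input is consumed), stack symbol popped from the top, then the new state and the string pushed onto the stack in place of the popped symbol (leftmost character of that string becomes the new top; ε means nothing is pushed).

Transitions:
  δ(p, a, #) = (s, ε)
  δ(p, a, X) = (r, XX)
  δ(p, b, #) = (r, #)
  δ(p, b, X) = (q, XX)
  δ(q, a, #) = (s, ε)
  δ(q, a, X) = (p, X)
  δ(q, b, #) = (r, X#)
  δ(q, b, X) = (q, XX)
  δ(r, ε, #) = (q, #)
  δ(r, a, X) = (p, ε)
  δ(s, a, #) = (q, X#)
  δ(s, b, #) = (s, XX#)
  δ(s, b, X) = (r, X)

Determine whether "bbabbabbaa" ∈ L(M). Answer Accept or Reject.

(p, bbabbabbaa, #) ⊢ (r, babbabbaa, #) ⊢ (q, babbabbaa, #) ⊢ (r, abbabbaa, X#) ⊢ (p, bbabbaa, #) ⊢ (r, babbaa, #) ⊢ (q, babbaa, #) ⊢ (r, abbaa, X#) ⊢ (p, bbaa, #) ⊢ (r, baa, #) ⊢ (q, baa, #) ⊢ (r, aa, X#) ⊢ (p, a, #) ⊢ (s, ε, ε)
All input consumed and the stack is empty.

Accept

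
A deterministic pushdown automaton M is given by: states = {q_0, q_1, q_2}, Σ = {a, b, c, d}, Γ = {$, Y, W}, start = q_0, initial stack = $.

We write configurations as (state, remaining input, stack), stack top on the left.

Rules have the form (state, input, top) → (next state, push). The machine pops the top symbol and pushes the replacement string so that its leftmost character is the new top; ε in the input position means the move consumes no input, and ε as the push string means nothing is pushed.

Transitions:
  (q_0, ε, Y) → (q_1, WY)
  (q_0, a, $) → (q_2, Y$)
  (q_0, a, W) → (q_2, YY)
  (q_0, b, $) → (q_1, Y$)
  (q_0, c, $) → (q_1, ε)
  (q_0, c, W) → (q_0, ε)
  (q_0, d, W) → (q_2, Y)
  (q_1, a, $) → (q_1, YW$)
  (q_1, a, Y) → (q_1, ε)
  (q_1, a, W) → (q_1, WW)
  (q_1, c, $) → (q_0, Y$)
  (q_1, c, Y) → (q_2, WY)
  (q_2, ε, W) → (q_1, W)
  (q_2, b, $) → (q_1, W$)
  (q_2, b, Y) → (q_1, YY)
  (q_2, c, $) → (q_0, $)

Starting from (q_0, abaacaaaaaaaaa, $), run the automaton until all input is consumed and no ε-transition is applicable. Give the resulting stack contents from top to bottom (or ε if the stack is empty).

WWWWWWWWWWY$

(q_0, abaacaaaaaaaaa, $)
  read a, top $: go to q_2, push Y$ → (q_2, baacaaaaaaaaa, Y$)
  read b, top Y: go to q_1, push YY → (q_1, aacaaaaaaaaa, YY$)
  read a, top Y: go to q_1, push ε → (q_1, acaaaaaaaaa, Y$)
  read a, top Y: go to q_1, push ε → (q_1, caaaaaaaaa, $)
  read c, top $: go to q_0, push Y$ → (q_0, aaaaaaaaa, Y$)
  ε-move, top Y: go to q_1, push WY → (q_1, aaaaaaaaa, WY$)
  read a, top W: go to q_1, push WW → (q_1, aaaaaaaa, WWY$)
  read a, top W: go to q_1, push WW → (q_1, aaaaaaa, WWWY$)
  read a, top W: go to q_1, push WW → (q_1, aaaaaa, WWWWY$)
  read a, top W: go to q_1, push WW → (q_1, aaaaa, WWWWWY$)
  read a, top W: go to q_1, push WW → (q_1, aaaa, WWWWWWY$)
  read a, top W: go to q_1, push WW → (q_1, aaa, WWWWWWWY$)
  read a, top W: go to q_1, push WW → (q_1, aa, WWWWWWWWY$)
  read a, top W: go to q_1, push WW → (q_1, a, WWWWWWWWWY$)
  read a, top W: go to q_1, push WW → (q_1, ε, WWWWWWWWWWY$)
All input consumed in state q_1 with stack WWWWWWWWWWY$.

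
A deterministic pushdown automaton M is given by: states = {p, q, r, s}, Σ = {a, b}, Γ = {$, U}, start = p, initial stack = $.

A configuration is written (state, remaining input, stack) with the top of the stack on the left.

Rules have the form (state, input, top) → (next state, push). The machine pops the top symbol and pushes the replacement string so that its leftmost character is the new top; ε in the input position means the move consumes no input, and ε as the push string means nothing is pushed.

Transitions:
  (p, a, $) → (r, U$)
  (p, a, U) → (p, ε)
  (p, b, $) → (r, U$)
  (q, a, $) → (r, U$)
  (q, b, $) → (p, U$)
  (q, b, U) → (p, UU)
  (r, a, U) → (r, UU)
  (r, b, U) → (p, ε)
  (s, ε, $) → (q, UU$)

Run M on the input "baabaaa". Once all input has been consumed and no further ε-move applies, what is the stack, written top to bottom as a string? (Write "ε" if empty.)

U$

(p, baabaaa, $)
  read b, top $: go to r, push U$ → (r, aabaaa, U$)
  read a, top U: go to r, push UU → (r, abaaa, UU$)
  read a, top U: go to r, push UU → (r, baaa, UUU$)
  read b, top U: go to p, push ε → (p, aaa, UU$)
  read a, top U: go to p, push ε → (p, aa, U$)
  read a, top U: go to p, push ε → (p, a, $)
  read a, top $: go to r, push U$ → (r, ε, U$)
All input consumed in state r with stack U$.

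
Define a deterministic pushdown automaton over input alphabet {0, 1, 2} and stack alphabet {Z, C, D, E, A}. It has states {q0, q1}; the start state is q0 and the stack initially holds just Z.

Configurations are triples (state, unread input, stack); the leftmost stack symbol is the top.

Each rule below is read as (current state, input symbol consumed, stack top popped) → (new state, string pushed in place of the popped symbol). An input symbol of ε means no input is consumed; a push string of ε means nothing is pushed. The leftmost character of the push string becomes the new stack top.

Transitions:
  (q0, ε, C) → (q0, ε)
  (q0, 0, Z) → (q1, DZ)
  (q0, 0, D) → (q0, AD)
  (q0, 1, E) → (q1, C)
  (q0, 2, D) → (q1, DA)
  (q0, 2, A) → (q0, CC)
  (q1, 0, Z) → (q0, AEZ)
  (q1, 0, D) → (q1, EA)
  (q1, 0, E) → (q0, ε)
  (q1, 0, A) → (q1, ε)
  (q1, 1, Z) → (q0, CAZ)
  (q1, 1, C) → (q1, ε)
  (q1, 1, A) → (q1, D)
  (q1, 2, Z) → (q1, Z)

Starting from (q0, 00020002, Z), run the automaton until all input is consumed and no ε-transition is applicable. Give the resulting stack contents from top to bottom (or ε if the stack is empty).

Z

(q0, 00020002, Z) ⊢ (q1, 0020002, DZ) ⊢ (q1, 020002, EAZ) ⊢ (q0, 20002, AZ) ⊢ (q0, 0002, CCZ) ⊢ (q0, 0002, CZ) ⊢ (q0, 0002, Z) ⊢ (q1, 002, DZ) ⊢ (q1, 02, EAZ) ⊢ (q0, 2, AZ) ⊢ (q0, ε, CCZ) ⊢ (q0, ε, CZ) ⊢ (q0, ε, Z)
All input consumed in state q0 with stack Z.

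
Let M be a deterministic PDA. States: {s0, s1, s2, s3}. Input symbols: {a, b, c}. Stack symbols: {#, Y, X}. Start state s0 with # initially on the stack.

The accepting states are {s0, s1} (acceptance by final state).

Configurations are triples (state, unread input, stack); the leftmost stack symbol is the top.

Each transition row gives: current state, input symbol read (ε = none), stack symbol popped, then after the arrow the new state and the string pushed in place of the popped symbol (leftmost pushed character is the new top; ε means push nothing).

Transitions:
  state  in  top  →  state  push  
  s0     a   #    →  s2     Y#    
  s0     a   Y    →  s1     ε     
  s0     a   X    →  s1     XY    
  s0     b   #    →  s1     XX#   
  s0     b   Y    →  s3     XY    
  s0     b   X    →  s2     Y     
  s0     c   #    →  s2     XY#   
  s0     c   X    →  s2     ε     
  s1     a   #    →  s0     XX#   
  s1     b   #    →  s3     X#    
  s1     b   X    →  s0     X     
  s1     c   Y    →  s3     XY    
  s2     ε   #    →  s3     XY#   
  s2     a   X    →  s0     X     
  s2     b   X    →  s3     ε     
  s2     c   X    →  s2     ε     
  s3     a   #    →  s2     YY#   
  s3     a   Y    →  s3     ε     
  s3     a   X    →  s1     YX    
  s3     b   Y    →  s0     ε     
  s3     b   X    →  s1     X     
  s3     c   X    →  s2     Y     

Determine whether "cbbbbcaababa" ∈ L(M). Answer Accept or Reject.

Accept

(s0, cbbbbcaababa, #)
  read c, top #: go to s2, push XY# → (s2, bbbbcaababa, XY#)
  read b, top X: go to s3, push ε → (s3, bbbcaababa, Y#)
  read b, top Y: go to s0, push ε → (s0, bbcaababa, #)
  read b, top #: go to s1, push XX# → (s1, bcaababa, XX#)
  read b, top X: go to s0, push X → (s0, caababa, XX#)
  read c, top X: go to s2, push ε → (s2, aababa, X#)
  read a, top X: go to s0, push X → (s0, ababa, X#)
  read a, top X: go to s1, push XY → (s1, baba, XY#)
  read b, top X: go to s0, push X → (s0, aba, XY#)
  read a, top X: go to s1, push XY → (s1, ba, XYY#)
  read b, top X: go to s0, push X → (s0, a, XYY#)
  read a, top X: go to s1, push XY → (s1, ε, XYYY#)
All input consumed; state s1 ∈ F.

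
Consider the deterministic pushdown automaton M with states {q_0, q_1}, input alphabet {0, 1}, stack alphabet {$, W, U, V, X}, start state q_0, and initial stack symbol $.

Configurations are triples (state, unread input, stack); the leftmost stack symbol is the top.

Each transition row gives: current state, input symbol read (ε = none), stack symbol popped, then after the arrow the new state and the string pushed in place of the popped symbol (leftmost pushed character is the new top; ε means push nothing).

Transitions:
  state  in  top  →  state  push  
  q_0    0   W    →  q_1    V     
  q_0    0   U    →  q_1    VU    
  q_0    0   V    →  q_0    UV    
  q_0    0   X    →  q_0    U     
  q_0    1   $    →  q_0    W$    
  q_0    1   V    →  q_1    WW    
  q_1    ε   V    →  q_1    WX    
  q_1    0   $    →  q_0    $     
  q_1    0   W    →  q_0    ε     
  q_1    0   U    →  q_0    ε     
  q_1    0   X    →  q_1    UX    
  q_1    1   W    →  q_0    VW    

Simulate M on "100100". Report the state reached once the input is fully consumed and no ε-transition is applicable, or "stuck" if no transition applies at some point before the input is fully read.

stuck

(q_0, 100100, $)
  read 1, top $: go to q_0, push W$ → (q_0, 00100, W$)
  read 0, top W: go to q_1, push V → (q_1, 0100, V$)
  ε-move, top V: go to q_1, push WX → (q_1, 0100, WX$)
  read 0, top W: go to q_0, push ε → (q_0, 100, X$)
No transition for (q_0, 1, top X); M blocks with input 100 remaining.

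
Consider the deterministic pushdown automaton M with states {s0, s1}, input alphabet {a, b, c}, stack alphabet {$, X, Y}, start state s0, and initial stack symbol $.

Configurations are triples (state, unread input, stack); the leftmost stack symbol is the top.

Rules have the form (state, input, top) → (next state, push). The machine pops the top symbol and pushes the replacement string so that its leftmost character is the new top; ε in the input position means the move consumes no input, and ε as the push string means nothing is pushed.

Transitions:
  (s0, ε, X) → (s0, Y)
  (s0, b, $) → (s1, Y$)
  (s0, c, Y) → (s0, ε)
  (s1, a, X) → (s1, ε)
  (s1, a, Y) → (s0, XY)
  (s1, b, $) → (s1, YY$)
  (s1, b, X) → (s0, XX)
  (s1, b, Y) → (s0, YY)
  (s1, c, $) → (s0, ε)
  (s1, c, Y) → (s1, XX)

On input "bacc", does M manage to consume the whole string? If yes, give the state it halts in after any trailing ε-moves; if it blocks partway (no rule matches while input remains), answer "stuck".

s0

(s0, bacc, $) ⊢ (s1, acc, Y$) ⊢ (s0, cc, XY$) ⊢ (s0, cc, YY$) ⊢ (s0, c, Y$) ⊢ (s0, ε, $)
All input consumed; M is in state s0.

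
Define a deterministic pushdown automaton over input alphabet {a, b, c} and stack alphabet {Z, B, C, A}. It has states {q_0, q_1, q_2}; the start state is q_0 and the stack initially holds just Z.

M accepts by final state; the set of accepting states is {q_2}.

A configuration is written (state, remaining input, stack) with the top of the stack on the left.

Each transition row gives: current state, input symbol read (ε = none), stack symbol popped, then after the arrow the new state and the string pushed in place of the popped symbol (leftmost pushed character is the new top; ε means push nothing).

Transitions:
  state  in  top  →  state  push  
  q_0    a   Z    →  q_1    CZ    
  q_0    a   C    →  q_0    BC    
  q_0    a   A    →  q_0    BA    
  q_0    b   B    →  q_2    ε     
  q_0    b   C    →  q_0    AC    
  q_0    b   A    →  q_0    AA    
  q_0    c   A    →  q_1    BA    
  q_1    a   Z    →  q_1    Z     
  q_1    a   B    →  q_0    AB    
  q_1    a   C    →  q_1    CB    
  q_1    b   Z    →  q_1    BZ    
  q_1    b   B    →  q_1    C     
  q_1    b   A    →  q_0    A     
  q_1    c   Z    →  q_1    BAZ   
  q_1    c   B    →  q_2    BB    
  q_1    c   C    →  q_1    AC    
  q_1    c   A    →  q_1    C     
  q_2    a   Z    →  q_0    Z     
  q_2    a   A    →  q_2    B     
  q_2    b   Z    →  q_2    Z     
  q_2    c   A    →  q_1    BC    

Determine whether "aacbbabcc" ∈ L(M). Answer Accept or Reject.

Accept

(q_0, aacbbabcc, Z)
  read a, top Z: go to q_1, push CZ → (q_1, acbbabcc, CZ)
  read a, top C: go to q_1, push CB → (q_1, cbbabcc, CBZ)
  read c, top C: go to q_1, push AC → (q_1, bbabcc, ACBZ)
  read b, top A: go to q_0, push A → (q_0, babcc, ACBZ)
  read b, top A: go to q_0, push AA → (q_0, abcc, AACBZ)
  read a, top A: go to q_0, push BA → (q_0, bcc, BAACBZ)
  read b, top B: go to q_2, push ε → (q_2, cc, AACBZ)
  read c, top A: go to q_1, push BC → (q_1, c, BCACBZ)
  read c, top B: go to q_2, push BB → (q_2, ε, BBCACBZ)
All input consumed; state q_2 ∈ F.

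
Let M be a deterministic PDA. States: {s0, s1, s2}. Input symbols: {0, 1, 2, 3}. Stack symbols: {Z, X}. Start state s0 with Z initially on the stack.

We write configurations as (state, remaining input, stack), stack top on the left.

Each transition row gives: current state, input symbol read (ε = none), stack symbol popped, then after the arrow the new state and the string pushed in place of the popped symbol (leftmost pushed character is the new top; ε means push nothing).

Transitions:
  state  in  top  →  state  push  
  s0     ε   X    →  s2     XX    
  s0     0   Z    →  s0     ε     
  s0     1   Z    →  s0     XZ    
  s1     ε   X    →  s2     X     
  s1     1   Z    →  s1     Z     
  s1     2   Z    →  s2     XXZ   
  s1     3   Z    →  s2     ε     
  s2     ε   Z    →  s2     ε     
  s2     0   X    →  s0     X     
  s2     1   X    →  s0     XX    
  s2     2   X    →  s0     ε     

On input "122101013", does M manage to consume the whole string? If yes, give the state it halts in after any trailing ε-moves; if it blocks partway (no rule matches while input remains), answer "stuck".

(s0, 122101013, Z) ⊢ (s0, 22101013, XZ) ⊢ (s2, 22101013, XXZ) ⊢ (s0, 2101013, XZ) ⊢ (s2, 2101013, XXZ) ⊢ (s0, 101013, XZ) ⊢ (s2, 101013, XXZ) ⊢ (s0, 01013, XXXZ) ⊢ (s2, 01013, XXXXZ) ⊢ (s0, 1013, XXXXZ) ⊢ (s2, 1013, XXXXXZ) ⊢ (s0, 013, XXXXXXZ) ⊢ (s2, 013, XXXXXXXZ) ⊢ (s0, 13, XXXXXXXZ) ⊢ (s2, 13, XXXXXXXXZ) ⊢ (s0, 3, XXXXXXXXXZ) ⊢ (s2, 3, XXXXXXXXXXZ)
No transition for (s2, 3, top X); M blocks with input 3 remaining.

stuck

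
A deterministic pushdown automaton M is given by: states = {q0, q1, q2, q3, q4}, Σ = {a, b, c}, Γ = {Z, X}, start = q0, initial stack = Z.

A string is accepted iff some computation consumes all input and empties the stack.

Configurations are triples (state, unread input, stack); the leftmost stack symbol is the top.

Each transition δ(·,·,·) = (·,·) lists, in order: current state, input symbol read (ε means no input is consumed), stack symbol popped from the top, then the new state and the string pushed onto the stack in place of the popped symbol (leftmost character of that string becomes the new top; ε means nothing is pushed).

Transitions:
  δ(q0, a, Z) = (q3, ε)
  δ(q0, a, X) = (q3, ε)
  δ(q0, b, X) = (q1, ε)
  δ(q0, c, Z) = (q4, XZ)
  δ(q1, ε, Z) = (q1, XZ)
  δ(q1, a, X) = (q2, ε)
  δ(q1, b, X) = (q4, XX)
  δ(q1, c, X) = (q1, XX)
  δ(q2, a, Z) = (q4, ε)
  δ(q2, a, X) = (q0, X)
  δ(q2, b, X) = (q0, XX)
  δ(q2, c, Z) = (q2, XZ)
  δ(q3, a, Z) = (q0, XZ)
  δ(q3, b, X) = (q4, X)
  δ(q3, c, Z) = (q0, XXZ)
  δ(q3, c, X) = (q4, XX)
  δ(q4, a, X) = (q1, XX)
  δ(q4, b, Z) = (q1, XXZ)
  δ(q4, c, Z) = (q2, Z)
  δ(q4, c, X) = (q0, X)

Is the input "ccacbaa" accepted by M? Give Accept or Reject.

(q0, ccacbaa, Z)
  read c, top Z: go to q4, push XZ → (q4, cacbaa, XZ)
  read c, top X: go to q0, push X → (q0, acbaa, XZ)
  read a, top X: go to q3, push ε → (q3, cbaa, Z)
  read c, top Z: go to q0, push XXZ → (q0, baa, XXZ)
  read b, top X: go to q1, push ε → (q1, aa, XZ)
  read a, top X: go to q2, push ε → (q2, a, Z)
  read a, top Z: go to q4, push ε → (q4, ε, ε)
All input consumed and the stack is empty.

Accept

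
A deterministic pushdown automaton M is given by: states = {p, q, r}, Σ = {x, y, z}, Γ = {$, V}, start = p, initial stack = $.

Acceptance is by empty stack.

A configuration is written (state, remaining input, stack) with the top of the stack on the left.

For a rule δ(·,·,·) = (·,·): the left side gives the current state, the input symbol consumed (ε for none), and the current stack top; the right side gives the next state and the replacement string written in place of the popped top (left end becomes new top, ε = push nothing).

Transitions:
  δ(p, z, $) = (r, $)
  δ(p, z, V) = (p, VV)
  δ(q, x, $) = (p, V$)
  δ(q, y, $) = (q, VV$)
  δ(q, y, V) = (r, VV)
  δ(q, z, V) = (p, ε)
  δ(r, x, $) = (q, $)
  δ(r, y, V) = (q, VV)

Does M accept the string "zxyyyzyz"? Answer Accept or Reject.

Reject

(p, zxyyyzyz, $)
  read z, top $: go to r, push $ → (r, xyyyzyz, $)
  read x, top $: go to q, push $ → (q, yyyzyz, $)
  read y, top $: go to q, push VV$ → (q, yyzyz, VV$)
  read y, top V: go to r, push VV → (r, yzyz, VVV$)
  read y, top V: go to q, push VV → (q, zyz, VVVV$)
  read z, top V: go to p, push ε → (p, yz, VVV$)
No transition applies at (p, yz, VVV$); input not fully consumed.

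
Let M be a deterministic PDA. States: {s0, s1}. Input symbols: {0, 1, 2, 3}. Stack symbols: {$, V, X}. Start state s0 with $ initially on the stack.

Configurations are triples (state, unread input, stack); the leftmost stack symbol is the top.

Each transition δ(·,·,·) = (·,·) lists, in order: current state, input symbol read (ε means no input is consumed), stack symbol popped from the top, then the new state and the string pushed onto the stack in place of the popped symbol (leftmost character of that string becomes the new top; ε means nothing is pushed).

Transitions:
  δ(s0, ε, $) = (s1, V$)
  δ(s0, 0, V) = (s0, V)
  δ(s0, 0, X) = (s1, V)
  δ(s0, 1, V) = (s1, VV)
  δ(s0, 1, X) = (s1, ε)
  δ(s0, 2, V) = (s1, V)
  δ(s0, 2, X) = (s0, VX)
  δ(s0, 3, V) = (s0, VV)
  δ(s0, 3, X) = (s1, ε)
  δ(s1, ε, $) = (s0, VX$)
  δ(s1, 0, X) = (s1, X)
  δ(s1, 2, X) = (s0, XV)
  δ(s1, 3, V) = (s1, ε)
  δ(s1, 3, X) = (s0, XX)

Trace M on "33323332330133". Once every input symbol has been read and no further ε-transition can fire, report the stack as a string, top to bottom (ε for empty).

(s0, 33323332330133, $)
  ε-move, top $: go to s1, push V$ → (s1, 33323332330133, V$)
  read 3, top V: go to s1, push ε → (s1, 3323332330133, $)
  ε-move, top $: go to s0, push VX$ → (s0, 3323332330133, VX$)
  read 3, top V: go to s0, push VV → (s0, 323332330133, VVX$)
  read 3, top V: go to s0, push VV → (s0, 23332330133, VVVX$)
  read 2, top V: go to s1, push V → (s1, 3332330133, VVVX$)
  read 3, top V: go to s1, push ε → (s1, 332330133, VVX$)
  read 3, top V: go to s1, push ε → (s1, 32330133, VX$)
  read 3, top V: go to s1, push ε → (s1, 2330133, X$)
  read 2, top X: go to s0, push XV → (s0, 330133, XV$)
  read 3, top X: go to s1, push ε → (s1, 30133, V$)
  read 3, top V: go to s1, push ε → (s1, 0133, $)
  ε-move, top $: go to s0, push VX$ → (s0, 0133, VX$)
  read 0, top V: go to s0, push V → (s0, 133, VX$)
  read 1, top V: go to s1, push VV → (s1, 33, VVX$)
  read 3, top V: go to s1, push ε → (s1, 3, VX$)
  read 3, top V: go to s1, push ε → (s1, ε, X$)
All input consumed in state s1 with stack X$.

X$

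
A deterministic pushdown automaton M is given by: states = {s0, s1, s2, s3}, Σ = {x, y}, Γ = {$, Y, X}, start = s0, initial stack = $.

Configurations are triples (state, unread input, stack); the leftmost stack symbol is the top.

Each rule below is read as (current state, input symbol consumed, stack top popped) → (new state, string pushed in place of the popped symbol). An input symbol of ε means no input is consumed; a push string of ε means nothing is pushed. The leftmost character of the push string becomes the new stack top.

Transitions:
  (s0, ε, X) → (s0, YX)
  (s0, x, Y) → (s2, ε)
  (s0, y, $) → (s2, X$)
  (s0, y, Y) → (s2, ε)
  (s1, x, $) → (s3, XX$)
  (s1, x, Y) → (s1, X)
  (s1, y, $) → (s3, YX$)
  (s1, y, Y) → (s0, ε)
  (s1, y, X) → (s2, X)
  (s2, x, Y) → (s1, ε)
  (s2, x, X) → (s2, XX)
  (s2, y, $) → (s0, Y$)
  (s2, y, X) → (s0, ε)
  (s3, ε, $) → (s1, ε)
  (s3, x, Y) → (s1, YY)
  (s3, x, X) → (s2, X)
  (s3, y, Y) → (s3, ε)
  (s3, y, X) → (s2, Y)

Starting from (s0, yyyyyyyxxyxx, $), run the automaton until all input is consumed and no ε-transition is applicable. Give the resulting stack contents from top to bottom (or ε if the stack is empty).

(s0, yyyyyyyxxyxx, $) ⊢ (s2, yyyyyyxxyxx, X$) ⊢ (s0, yyyyyxxyxx, $) ⊢ (s2, yyyyxxyxx, X$) ⊢ (s0, yyyxxyxx, $) ⊢ (s2, yyxxyxx, X$) ⊢ (s0, yxxyxx, $) ⊢ (s2, xxyxx, X$) ⊢ (s2, xyxx, XX$) ⊢ (s2, yxx, XXX$) ⊢ (s0, xx, XX$) ⊢ (s0, xx, YXX$) ⊢ (s2, x, XX$) ⊢ (s2, ε, XXX$)
All input consumed in state s2 with stack XXX$.

XXX$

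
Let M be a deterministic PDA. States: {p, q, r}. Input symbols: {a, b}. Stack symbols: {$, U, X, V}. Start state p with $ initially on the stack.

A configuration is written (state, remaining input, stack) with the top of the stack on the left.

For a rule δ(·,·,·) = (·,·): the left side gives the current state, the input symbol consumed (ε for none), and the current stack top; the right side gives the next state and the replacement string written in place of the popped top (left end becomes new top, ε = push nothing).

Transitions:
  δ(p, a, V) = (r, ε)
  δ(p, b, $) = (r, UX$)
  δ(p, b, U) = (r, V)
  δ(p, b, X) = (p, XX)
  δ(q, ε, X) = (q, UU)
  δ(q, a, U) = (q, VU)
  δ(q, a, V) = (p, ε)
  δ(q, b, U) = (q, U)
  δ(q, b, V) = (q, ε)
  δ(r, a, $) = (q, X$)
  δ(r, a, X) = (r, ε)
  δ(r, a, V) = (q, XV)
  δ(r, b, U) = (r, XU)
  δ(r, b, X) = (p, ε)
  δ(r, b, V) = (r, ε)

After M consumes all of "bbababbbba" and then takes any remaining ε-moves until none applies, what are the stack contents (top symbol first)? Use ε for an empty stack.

(p, bbababbbba, $)
  read b, top $: go to r, push UX$ → (r, bababbbba, UX$)
  read b, top U: go to r, push XU → (r, ababbbba, XUX$)
  read a, top X: go to r, push ε → (r, babbbba, UX$)
  read b, top U: go to r, push XU → (r, abbbba, XUX$)
  read a, top X: go to r, push ε → (r, bbbba, UX$)
  read b, top U: go to r, push XU → (r, bbba, XUX$)
  read b, top X: go to p, push ε → (p, bba, UX$)
  read b, top U: go to r, push V → (r, ba, VX$)
  read b, top V: go to r, push ε → (r, a, X$)
  read a, top X: go to r, push ε → (r, ε, $)
All input consumed in state r with stack $.

$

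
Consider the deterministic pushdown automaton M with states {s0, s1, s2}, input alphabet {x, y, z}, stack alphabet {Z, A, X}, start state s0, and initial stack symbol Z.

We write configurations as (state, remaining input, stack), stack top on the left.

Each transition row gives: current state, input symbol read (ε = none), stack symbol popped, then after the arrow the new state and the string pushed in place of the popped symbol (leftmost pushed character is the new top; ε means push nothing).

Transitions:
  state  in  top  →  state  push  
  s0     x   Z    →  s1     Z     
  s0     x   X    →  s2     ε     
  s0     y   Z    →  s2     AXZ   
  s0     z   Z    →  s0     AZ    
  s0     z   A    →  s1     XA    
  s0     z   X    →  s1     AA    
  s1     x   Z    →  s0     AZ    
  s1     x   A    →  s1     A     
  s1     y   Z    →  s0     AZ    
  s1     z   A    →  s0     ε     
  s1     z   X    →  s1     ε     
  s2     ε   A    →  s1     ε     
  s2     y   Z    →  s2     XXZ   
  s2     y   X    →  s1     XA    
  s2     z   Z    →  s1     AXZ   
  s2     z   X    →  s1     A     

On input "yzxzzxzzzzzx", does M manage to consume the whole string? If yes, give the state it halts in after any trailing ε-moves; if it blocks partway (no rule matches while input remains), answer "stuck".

s1

(s0, yzxzzxzzzzzx, Z)
  read y, top Z: go to s2, push AXZ → (s2, zxzzxzzzzzx, AXZ)
  ε-move, top A: go to s1, push ε → (s1, zxzzxzzzzzx, XZ)
  read z, top X: go to s1, push ε → (s1, xzzxzzzzzx, Z)
  read x, top Z: go to s0, push AZ → (s0, zzxzzzzzx, AZ)
  read z, top A: go to s1, push XA → (s1, zxzzzzzx, XAZ)
  read z, top X: go to s1, push ε → (s1, xzzzzzx, AZ)
  read x, top A: go to s1, push A → (s1, zzzzzx, AZ)
  read z, top A: go to s0, push ε → (s0, zzzzx, Z)
  read z, top Z: go to s0, push AZ → (s0, zzzx, AZ)
  read z, top A: go to s1, push XA → (s1, zzx, XAZ)
  read z, top X: go to s1, push ε → (s1, zx, AZ)
  read z, top A: go to s0, push ε → (s0, x, Z)
  read x, top Z: go to s1, push Z → (s1, ε, Z)
All input consumed; M is in state s1.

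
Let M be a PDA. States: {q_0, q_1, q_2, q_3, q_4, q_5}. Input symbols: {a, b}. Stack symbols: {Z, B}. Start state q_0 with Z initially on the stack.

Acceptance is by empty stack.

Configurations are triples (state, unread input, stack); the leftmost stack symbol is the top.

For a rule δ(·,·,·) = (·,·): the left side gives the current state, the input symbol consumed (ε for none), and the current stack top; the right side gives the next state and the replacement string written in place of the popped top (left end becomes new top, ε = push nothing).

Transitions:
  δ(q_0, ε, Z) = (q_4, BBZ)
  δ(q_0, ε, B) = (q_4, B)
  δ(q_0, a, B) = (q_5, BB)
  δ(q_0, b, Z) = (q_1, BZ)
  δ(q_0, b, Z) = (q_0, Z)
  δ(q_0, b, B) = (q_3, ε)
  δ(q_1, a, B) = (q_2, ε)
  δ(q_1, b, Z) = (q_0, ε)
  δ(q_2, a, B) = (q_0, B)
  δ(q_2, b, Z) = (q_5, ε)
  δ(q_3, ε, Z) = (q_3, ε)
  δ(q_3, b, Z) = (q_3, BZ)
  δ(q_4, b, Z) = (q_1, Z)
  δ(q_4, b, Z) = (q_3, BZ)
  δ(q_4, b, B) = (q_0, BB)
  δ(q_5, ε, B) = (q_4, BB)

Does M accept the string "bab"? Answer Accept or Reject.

One accepting computation: (q_0, bab, Z) ⊢ (q_1, ab, BZ) ⊢ (q_2, b, Z) ⊢ (q_5, ε, ε)
All input consumed and the stack is empty.

Accept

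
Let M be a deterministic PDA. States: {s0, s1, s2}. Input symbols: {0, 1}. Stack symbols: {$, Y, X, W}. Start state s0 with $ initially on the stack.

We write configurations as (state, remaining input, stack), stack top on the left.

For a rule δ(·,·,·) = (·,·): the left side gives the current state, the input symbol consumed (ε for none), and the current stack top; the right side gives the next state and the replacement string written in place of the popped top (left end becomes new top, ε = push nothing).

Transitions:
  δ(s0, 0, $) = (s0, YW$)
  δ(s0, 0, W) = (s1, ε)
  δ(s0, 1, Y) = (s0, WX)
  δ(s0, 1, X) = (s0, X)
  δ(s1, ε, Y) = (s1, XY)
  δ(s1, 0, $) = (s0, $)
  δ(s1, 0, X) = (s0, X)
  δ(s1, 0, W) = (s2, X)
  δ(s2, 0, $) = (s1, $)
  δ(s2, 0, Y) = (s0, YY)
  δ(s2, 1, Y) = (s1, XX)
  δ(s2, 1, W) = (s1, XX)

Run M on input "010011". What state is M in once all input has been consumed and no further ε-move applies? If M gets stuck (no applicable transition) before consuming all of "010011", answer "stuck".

(s0, 010011, $)
  read 0, top $: go to s0, push YW$ → (s0, 10011, YW$)
  read 1, top Y: go to s0, push WX → (s0, 0011, WXW$)
  read 0, top W: go to s1, push ε → (s1, 011, XW$)
  read 0, top X: go to s0, push X → (s0, 11, XW$)
  read 1, top X: go to s0, push X → (s0, 1, XW$)
  read 1, top X: go to s0, push X → (s0, ε, XW$)
All input consumed; M is in state s0.

s0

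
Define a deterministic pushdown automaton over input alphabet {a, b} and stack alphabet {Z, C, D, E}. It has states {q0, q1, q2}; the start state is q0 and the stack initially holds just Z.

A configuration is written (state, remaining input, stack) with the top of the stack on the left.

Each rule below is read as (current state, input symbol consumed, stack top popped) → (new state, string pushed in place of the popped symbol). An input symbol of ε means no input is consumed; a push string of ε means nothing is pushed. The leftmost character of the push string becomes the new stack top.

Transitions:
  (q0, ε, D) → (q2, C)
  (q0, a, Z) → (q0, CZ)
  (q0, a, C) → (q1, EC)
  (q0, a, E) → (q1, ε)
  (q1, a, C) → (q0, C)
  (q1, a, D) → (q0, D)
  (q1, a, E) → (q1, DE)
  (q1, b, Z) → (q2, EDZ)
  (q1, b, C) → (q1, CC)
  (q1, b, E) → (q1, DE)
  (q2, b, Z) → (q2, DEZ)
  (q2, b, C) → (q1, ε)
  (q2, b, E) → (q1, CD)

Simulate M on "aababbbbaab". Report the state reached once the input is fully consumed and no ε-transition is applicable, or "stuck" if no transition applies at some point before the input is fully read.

stuck

(q0, aababbbbaab, Z)
  read a, top Z: go to q0, push CZ → (q0, ababbbbaab, CZ)
  read a, top C: go to q1, push EC → (q1, babbbbaab, ECZ)
  read b, top E: go to q1, push DE → (q1, abbbbaab, DECZ)
  read a, top D: go to q0, push D → (q0, bbbbaab, DECZ)
  ε-move, top D: go to q2, push C → (q2, bbbbaab, CECZ)
  read b, top C: go to q1, push ε → (q1, bbbaab, ECZ)
  read b, top E: go to q1, push DE → (q1, bbaab, DECZ)
No transition for (q1, b, top D); M blocks with input bbaab remaining.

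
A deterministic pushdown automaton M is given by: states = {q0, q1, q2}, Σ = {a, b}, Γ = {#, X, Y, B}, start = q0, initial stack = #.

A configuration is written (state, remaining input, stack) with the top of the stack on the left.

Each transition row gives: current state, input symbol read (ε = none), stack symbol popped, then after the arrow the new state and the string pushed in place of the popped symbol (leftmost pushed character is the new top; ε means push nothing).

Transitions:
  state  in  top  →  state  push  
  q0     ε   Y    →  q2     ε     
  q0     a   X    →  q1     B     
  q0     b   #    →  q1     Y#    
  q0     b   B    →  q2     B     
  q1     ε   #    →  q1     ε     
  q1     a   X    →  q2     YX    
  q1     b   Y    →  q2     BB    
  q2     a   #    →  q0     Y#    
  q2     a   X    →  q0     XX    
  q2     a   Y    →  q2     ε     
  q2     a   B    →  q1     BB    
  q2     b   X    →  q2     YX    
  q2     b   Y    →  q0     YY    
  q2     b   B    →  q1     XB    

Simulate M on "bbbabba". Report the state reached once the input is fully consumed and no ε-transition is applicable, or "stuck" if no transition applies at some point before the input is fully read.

(q0, bbbabba, #) ⊢ (q1, bbabba, Y#) ⊢ (q2, babba, BB#) ⊢ (q1, abba, XBB#) ⊢ (q2, bba, YXBB#) ⊢ (q0, ba, YYXBB#) ⊢ (q2, ba, YXBB#) ⊢ (q0, a, YYXBB#) ⊢ (q2, a, YXBB#) ⊢ (q2, ε, XBB#)
All input consumed; M is in state q2.

q2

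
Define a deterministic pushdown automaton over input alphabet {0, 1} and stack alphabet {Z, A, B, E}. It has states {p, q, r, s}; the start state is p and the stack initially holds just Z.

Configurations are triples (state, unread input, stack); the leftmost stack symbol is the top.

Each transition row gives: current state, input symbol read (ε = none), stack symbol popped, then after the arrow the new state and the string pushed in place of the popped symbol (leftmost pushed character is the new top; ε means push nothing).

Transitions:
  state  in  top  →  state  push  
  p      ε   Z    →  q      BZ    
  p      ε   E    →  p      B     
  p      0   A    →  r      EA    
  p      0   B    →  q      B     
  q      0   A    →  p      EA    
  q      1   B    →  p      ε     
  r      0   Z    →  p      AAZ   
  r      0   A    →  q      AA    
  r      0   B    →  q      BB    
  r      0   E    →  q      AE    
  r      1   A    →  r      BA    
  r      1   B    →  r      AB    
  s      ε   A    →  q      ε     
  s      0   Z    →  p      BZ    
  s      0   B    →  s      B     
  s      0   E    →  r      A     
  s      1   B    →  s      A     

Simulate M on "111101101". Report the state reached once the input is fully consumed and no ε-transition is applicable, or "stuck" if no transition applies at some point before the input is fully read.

stuck

(p, 111101101, Z)
  ε-move, top Z: go to q, push BZ → (q, 111101101, BZ)
  read 1, top B: go to p, push ε → (p, 11101101, Z)
  ε-move, top Z: go to q, push BZ → (q, 11101101, BZ)
  read 1, top B: go to p, push ε → (p, 1101101, Z)
  ε-move, top Z: go to q, push BZ → (q, 1101101, BZ)
  read 1, top B: go to p, push ε → (p, 101101, Z)
  ε-move, top Z: go to q, push BZ → (q, 101101, BZ)
  read 1, top B: go to p, push ε → (p, 01101, Z)
  ε-move, top Z: go to q, push BZ → (q, 01101, BZ)
No transition for (q, 0, top B); M blocks with input 01101 remaining.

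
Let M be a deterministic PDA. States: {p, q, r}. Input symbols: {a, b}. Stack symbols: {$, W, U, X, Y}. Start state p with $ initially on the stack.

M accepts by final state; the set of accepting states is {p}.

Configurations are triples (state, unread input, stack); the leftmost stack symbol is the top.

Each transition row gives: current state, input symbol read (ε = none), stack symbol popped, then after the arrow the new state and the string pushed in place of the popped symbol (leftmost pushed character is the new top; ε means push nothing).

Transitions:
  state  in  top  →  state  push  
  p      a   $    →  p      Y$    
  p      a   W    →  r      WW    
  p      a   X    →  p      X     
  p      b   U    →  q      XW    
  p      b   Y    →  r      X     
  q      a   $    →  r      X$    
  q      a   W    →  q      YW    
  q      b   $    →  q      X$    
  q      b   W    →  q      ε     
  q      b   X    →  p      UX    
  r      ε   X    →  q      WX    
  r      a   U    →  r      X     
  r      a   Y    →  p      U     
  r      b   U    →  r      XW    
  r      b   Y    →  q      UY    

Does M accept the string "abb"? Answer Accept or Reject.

Reject

(p, abb, $)
  read a, top $: go to p, push Y$ → (p, bb, Y$)
  read b, top Y: go to r, push X → (r, b, X$)
  ε-move, top X: go to q, push WX → (q, b, WX$)
  read b, top W: go to q, push ε → (q, ε, X$)
All input consumed; state q ∉ F and no further ε-move applies.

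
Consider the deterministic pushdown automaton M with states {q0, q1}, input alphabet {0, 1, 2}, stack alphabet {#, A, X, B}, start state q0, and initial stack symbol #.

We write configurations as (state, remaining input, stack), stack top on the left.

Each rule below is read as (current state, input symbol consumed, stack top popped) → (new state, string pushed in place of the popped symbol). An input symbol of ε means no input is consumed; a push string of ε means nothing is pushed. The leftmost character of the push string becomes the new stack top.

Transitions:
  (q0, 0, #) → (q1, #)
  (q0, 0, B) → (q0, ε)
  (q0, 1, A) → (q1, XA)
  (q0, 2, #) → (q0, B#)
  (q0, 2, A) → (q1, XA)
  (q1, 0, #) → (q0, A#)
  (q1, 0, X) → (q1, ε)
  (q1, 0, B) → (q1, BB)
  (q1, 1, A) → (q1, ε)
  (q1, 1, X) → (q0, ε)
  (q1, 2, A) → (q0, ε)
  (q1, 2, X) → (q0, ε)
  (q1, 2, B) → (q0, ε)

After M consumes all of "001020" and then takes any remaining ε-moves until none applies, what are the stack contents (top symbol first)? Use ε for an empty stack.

(q0, 001020, #)
  read 0, top #: go to q1, push # → (q1, 01020, #)
  read 0, top #: go to q0, push A# → (q0, 1020, A#)
  read 1, top A: go to q1, push XA → (q1, 020, XA#)
  read 0, top X: go to q1, push ε → (q1, 20, A#)
  read 2, top A: go to q0, push ε → (q0, 0, #)
  read 0, top #: go to q1, push # → (q1, ε, #)
All input consumed in state q1 with stack #.

#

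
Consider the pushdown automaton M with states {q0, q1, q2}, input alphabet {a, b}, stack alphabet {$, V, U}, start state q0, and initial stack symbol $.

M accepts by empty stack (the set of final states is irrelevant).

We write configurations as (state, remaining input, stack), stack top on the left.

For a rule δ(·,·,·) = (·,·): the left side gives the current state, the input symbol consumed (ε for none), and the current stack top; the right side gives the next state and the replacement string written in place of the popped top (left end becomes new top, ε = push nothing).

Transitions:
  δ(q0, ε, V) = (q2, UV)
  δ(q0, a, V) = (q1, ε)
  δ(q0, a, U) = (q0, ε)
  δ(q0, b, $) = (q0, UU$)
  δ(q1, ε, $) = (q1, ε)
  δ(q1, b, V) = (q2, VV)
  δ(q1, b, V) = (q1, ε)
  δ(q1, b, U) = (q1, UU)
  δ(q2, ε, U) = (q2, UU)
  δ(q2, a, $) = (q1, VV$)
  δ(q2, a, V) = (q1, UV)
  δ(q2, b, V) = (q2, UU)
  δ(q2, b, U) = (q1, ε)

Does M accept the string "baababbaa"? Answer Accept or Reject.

Reject

No computation consumes all input and empties the stack.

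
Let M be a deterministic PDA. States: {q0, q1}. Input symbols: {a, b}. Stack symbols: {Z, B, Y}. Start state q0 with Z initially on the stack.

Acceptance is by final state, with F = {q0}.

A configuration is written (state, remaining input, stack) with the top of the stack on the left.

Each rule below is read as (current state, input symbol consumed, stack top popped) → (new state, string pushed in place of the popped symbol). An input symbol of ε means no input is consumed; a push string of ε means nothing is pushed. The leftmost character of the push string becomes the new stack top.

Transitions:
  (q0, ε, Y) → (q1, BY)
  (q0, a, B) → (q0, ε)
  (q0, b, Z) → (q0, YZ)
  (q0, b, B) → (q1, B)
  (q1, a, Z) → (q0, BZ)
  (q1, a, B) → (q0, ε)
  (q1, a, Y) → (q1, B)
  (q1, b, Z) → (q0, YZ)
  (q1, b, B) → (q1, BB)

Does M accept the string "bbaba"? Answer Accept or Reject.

(q0, bbaba, Z) ⊢ (q0, baba, YZ) ⊢ (q1, baba, BYZ) ⊢ (q1, aba, BBYZ) ⊢ (q0, ba, BYZ) ⊢ (q1, a, BYZ) ⊢ (q0, ε, YZ)
All input consumed; state q0 ∈ F.

Accept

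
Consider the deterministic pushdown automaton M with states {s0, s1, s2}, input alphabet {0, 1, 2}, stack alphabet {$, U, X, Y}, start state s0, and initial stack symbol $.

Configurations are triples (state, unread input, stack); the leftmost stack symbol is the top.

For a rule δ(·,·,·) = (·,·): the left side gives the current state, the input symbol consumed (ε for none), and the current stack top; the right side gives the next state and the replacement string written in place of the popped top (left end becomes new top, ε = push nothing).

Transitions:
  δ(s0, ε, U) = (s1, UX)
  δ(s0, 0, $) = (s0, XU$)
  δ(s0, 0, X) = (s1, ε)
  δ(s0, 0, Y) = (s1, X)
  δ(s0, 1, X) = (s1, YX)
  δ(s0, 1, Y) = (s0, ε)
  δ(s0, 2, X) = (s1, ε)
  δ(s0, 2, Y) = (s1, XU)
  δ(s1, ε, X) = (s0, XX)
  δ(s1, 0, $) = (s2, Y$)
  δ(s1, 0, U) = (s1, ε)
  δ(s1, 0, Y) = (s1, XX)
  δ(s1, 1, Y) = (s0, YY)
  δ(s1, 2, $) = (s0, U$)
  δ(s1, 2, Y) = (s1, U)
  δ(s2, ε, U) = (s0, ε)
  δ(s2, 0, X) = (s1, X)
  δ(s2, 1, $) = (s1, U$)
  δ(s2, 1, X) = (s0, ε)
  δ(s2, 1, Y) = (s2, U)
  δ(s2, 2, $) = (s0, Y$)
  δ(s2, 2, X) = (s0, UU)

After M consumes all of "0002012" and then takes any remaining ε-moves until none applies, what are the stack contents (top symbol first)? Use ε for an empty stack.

UXX$

(s0, 0002012, $)
  read 0, top $: go to s0, push XU$ → (s0, 002012, XU$)
  read 0, top X: go to s1, push ε → (s1, 02012, U$)
  read 0, top U: go to s1, push ε → (s1, 2012, $)
  read 2, top $: go to s0, push U$ → (s0, 012, U$)
  ε-move, top U: go to s1, push UX → (s1, 012, UX$)
  read 0, top U: go to s1, push ε → (s1, 12, X$)
  ε-move, top X: go to s0, push XX → (s0, 12, XX$)
  read 1, top X: go to s1, push YX → (s1, 2, YXX$)
  read 2, top Y: go to s1, push U → (s1, ε, UXX$)
All input consumed in state s1 with stack UXX$.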